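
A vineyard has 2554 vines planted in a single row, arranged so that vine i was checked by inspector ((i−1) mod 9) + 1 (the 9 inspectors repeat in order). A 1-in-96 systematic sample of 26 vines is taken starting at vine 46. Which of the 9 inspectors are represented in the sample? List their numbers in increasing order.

1, 4, 7

Consecutive selections differ by k = 96, so their inspector numbers differ by 96 mod 9 = 6.
gcd(96, 9) = 3, so the sample visits 9/3 = 3 distinct residues mod 9.
Start 46 is inspector 1; the inspectors hit are 1, 4, 7.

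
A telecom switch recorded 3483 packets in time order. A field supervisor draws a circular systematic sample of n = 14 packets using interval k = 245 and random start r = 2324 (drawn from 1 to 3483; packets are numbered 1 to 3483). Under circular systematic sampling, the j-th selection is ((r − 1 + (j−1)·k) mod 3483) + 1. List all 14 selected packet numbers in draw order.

2324, 2569, 2814, 3059, 3304, 66, 311, 556, 801, 1046, 1291, 1536, 1781, 2026

Selection 1: 2324
Selection 2: 2324 + 245 = 2569
Selection 3: 2569 + 245 = 2814
Selection 4: 2814 + 245 = 3059
Selection 5: 3059 + 245 = 3304
Selection 6: 3304 + 245 = 3549 → 3549 − 3483 = 66
Selection 7: 66 + 245 = 311
Selection 8: 311 + 245 = 556
Selection 9: 556 + 245 = 801
Selection 10: 801 + 245 = 1046
Selection 11: 1046 + 245 = 1291
Selection 12: 1291 + 245 = 1536
Selection 13: 1536 + 245 = 1781
Selection 14: 1781 + 245 = 2026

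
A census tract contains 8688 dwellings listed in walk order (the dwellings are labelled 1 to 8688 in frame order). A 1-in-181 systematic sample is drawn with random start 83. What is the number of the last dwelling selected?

8590

k = 181
48th selection = r + (48−1)·k = 83 + 47×181 = 83 + 8507 = 8590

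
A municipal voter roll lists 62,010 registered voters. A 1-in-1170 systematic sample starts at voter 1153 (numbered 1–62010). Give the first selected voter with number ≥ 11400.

11683

k = 1170
Steps past start: ⌈(11400 − 1153)/1170⌉ = ⌈10247/1170⌉ = 9
Selected voter: 1153 + 9×1170 = 11683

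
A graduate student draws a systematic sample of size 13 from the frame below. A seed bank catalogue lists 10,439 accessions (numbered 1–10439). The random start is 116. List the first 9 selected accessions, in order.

k = N/n = 10439/13 = 803
accession 1: 116
accession 2: 116 + 803 = 919
accession 3: 919 + 803 = 1722
accession 4: 1722 + 803 = 2525
accession 5: 2525 + 803 = 3328
accession 6: 3328 + 803 = 4131
accession 7: 4131 + 803 = 4934
accession 8: 4934 + 803 = 5737
accession 9: 5737 + 803 = 6540

116, 919, 1722, 2525, 3328, 4131, 4934, 5737, 6540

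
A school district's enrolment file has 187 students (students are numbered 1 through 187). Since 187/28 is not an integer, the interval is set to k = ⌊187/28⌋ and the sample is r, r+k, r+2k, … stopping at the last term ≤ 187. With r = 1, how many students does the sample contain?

k = ⌊187/28⌋ = 6
Achieved size = ⌊(187 − 1)/6⌋ + 1 = ⌊186/6⌋ + 1 = 31 + 1 = 32
(last selection: 1 + 31×6 = 187 ≤ 187; next would be 193 > 187)

32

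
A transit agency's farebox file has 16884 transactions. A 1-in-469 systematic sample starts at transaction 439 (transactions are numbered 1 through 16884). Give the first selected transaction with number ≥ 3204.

3253

k = 469
Steps past start: ⌈(3204 − 439)/469⌉ = ⌈2765/469⌉ = 6
Selected transaction: 439 + 6×469 = 3253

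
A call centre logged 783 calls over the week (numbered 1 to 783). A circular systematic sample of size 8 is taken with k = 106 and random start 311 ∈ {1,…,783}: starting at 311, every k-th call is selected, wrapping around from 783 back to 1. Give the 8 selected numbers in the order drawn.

311, 417, 523, 629, 735, 58, 164, 270

Selection 1: 311
Selection 2: 311 + 106 = 417
Selection 3: 417 + 106 = 523
Selection 4: 523 + 106 = 629
Selection 5: 629 + 106 = 735
Selection 6: 735 + 106 = 841 → 841 − 783 = 58
Selection 7: 58 + 106 = 164
Selection 8: 164 + 106 = 270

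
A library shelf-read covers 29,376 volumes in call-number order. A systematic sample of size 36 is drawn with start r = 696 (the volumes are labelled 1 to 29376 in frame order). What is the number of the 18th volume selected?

14568

k = 29376/36 = 816
18th selection = r + (18−1)·k = 696 + 17×816 = 696 + 13872 = 14568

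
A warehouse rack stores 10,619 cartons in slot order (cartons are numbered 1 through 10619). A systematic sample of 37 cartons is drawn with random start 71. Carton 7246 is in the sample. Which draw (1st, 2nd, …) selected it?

k = 10619/37 = 287
position = (7246 − 71)/287 + 1 = 7175/287 + 1 = 25 + 1 = 26

26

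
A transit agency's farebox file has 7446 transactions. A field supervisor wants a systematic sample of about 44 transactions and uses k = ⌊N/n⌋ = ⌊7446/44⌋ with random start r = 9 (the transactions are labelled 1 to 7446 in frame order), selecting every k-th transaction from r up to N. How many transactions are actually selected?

45

k = ⌊7446/44⌋ = 169
Achieved size = ⌊(7446 − 9)/169⌋ + 1 = ⌊7437/169⌋ + 1 = 44 + 1 = 45
(last selection: 9 + 44×169 = 7445 ≤ 7446; next would be 7614 > 7446)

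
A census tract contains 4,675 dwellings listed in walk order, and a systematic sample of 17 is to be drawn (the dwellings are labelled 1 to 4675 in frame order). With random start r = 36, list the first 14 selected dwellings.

36, 311, 586, 861, 1136, 1411, 1686, 1961, 2236, 2511, 2786, 3061, 3336, 3611

k = N/n = 4675/17 = 275
dwelling 1: 36
dwelling 2: 36 + 275 = 311
dwelling 3: 311 + 275 = 586
dwelling 4: 586 + 275 = 861
dwelling 5: 861 + 275 = 1136
dwelling 6: 1136 + 275 = 1411
dwelling 7: 1411 + 275 = 1686
dwelling 8: 1686 + 275 = 1961
dwelling 9: 1961 + 275 = 2236
dwelling 10: 2236 + 275 = 2511
dwelling 11: 2511 + 275 = 2786
dwelling 12: 2786 + 275 = 3061
dwelling 13: 3061 + 275 = 3336
dwelling 14: 3336 + 275 = 3611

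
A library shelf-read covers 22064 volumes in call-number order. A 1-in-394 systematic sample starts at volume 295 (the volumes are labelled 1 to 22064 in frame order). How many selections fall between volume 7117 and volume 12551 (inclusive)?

14

k = 394
First selection ≥ 7117: 295 + ⌈(7117−295)/394⌉·394 = 295 + 18×394 = 7387
Last selection ≤ 12551: 295 + ⌊(12551−295)/394⌋·394 = 295 + 31×394 = 12509
Count = 31 − 18 + 1 = 14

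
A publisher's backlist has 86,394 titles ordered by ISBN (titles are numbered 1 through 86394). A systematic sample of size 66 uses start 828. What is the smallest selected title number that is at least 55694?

k = 86394/66 = 1309
Steps past start: ⌈(55694 − 828)/1309⌉ = ⌈54866/1309⌉ = 42
Selected title: 828 + 42×1309 = 55806

55806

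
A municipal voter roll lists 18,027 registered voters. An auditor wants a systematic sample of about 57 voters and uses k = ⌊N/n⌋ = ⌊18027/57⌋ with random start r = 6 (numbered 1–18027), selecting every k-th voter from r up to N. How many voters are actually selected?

58

k = ⌊18027/57⌋ = 316
Achieved size = ⌊(18027 − 6)/316⌋ + 1 = ⌊18021/316⌋ + 1 = 57 + 1 = 58
(last selection: 6 + 57×316 = 18018 ≤ 18027; next would be 18334 > 18027)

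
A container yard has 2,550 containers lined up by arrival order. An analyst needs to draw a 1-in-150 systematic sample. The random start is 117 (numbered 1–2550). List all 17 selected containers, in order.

container 1: 117
container 2: 117 + 150 = 267
container 3: 267 + 150 = 417
container 4: 417 + 150 = 567
container 5: 567 + 150 = 717
container 6: 717 + 150 = 867
container 7: 867 + 150 = 1017
container 8: 1017 + 150 = 1167
container 9: 1167 + 150 = 1317
container 10: 1317 + 150 = 1467
container 11: 1467 + 150 = 1617
container 12: 1617 + 150 = 1767
container 13: 1767 + 150 = 1917
container 14: 1917 + 150 = 2067
container 15: 2067 + 150 = 2217
container 16: 2217 + 150 = 2367
container 17: 2367 + 150 = 2517

117, 267, 417, 567, 717, 867, 1017, 1167, 1317, 1467, 1617, 1767, 1917, 2067, 2217, 2367, 2517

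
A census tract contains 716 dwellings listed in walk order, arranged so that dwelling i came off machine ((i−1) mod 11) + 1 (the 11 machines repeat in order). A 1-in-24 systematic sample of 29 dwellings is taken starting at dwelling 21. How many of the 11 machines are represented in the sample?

11

Consecutive selections differ by k = 24, so their machine numbers differ by 24 mod 11 = 2.
gcd(24, 11) = 1, so the sample visits 11/1 = 11 distinct residues mod 11.
Start 21 is machine 10; the machines hit are 1, 2, 3, 4, 5, 6, 7, 8, 9, 10, 11.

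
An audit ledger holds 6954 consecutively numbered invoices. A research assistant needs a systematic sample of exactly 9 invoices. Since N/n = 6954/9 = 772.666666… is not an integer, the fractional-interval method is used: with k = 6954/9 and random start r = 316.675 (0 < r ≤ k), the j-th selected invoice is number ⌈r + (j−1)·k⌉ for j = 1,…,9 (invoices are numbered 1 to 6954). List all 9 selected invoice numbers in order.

317, 1090, 1863, 2635, 3408, 4181, 4953, 5726, 6499

j=1: r + 0k = 316.675 → ⌈·⌉ = 317
j=2: r + 1k = 1089.341666… → ⌈·⌉ = 1090
j=3: r + 2k = 1862.008333… → ⌈·⌉ = 1863
j=4: r + 3k = 2634.675 → ⌈·⌉ = 2635
j=5: r + 4k = 3407.341666… → ⌈·⌉ = 3408
j=6: r + 5k = 4180.008333… → ⌈·⌉ = 4181
j=7: r + 6k = 4952.675 → ⌈·⌉ = 4953
j=8: r + 7k = 5725.341666… → ⌈·⌉ = 5726
j=9: r + 8k = 6498.008333… → ⌈·⌉ = 6499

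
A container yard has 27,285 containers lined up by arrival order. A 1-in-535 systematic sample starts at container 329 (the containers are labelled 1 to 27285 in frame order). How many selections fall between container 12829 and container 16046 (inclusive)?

6

k = 535
First selection ≥ 12829: 329 + ⌈(12829−329)/535⌉·535 = 329 + 24×535 = 13169
Last selection ≤ 16046: 329 + ⌊(16046−329)/535⌋·535 = 329 + 29×535 = 15844
Count = 29 − 24 + 1 = 6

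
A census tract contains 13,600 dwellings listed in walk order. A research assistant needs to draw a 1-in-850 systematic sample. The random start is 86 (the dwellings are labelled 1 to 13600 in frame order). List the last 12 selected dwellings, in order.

5th selection = 86 + 4×850 = 3486
6th: 3486 + 850 = 4336
7th: 4336 + 850 = 5186
8th: 5186 + 850 = 6036
9th: 6036 + 850 = 6886
10th: 6886 + 850 = 7736
11th: 7736 + 850 = 8586
12th: 8586 + 850 = 9436
13th: 9436 + 850 = 10286
14th: 10286 + 850 = 11136
15th: 11136 + 850 = 11986
16th: 11986 + 850 = 12836

3486, 4336, 5186, 6036, 6886, 7736, 8586, 9436, 10286, 11136, 11986, 12836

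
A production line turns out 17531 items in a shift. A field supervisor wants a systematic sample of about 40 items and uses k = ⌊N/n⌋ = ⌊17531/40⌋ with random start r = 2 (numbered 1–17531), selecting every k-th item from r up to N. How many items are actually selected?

41

k = ⌊17531/40⌋ = 438
Achieved size = ⌊(17531 − 2)/438⌋ + 1 = ⌊17529/438⌋ + 1 = 40 + 1 = 41
(last selection: 2 + 40×438 = 17522 ≤ 17531; next would be 17960 > 17531)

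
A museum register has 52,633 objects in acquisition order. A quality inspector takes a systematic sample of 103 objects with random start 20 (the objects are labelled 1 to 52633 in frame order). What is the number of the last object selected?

52142

k = 52633/103 = 511
103rd selection = r + (103−1)·k = 20 + 102×511 = 20 + 52122 = 52142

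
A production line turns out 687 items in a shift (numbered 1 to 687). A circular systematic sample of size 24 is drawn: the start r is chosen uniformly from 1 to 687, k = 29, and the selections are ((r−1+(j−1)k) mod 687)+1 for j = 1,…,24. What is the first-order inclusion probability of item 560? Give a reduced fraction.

For each position j, as r ranges over 1…687 the j-th selection hits every item exactly once, so item 560 is selected for exactly 24 of the 687 starts.
Inclusion probability = 24/687 = 8/229.

8/229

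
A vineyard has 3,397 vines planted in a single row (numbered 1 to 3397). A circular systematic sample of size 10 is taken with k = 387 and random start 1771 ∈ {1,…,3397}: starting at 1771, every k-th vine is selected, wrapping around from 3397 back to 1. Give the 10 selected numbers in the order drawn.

Selection 1: 1771
Selection 2: 1771 + 387 = 2158
Selection 3: 2158 + 387 = 2545
Selection 4: 2545 + 387 = 2932
Selection 5: 2932 + 387 = 3319
Selection 6: 3319 + 387 = 3706 → 3706 − 3397 = 309
Selection 7: 309 + 387 = 696
Selection 8: 696 + 387 = 1083
Selection 9: 1083 + 387 = 1470
Selection 10: 1470 + 387 = 1857

1771, 2158, 2545, 2932, 3319, 309, 696, 1083, 1470, 1857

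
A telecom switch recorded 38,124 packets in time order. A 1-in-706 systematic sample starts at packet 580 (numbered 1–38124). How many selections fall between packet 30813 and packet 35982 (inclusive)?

8

k = 706
First selection ≥ 30813: 580 + ⌈(30813−580)/706⌉·706 = 580 + 43×706 = 30938
Last selection ≤ 35982: 580 + ⌊(35982−580)/706⌋·706 = 580 + 50×706 = 35880
Count = 50 − 43 + 1 = 8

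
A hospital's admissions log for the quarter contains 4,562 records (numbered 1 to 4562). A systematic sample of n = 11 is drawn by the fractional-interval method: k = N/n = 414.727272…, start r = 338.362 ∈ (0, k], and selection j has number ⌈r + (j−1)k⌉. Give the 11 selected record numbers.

j=1: r + 0k = 338.362 → ⌈·⌉ = 339
j=2: r + 1k = 753.089272… → ⌈·⌉ = 754
j=3: r + 2k = 1167.816545… → ⌈·⌉ = 1168
j=4: r + 3k = 1582.543818… → ⌈·⌉ = 1583
j=5: r + 4k = 1997.271090… → ⌈·⌉ = 1998
j=6: r + 5k = 2411.998363… → ⌈·⌉ = 2412
j=7: r + 6k = 2826.725636… → ⌈·⌉ = 2827
j=8: r + 7k = 3241.452909… → ⌈·⌉ = 3242
j=9: r + 8k = 3656.180181… → ⌈·⌉ = 3657
j=10: r + 9k = 4070.907454… → ⌈·⌉ = 4071
j=11: r + 10k = 4485.634727… → ⌈·⌉ = 4486

339, 754, 1168, 1583, 1998, 2412, 2827, 3242, 3657, 4071, 4486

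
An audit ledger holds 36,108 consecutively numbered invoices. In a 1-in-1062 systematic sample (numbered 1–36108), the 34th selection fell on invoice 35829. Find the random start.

783

k = 1062
r = 35829 − (34−1)×1062 = 35829 − 35046 = 783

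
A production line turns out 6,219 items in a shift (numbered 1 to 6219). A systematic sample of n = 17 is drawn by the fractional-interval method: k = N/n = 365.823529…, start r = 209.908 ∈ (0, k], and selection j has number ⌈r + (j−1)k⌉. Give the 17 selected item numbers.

j=1: r + 0k = 209.908 → ⌈·⌉ = 210
j=2: r + 1k = 575.731529… → ⌈·⌉ = 576
j=3: r + 2k = 941.555058… → ⌈·⌉ = 942
j=4: r + 3k = 1307.378588… → ⌈·⌉ = 1308
j=5: r + 4k = 1673.202117… → ⌈·⌉ = 1674
j=6: r + 5k = 2039.025647… → ⌈·⌉ = 2040
j=7: r + 6k = 2404.849176… → ⌈·⌉ = 2405
j=8: r + 7k = 2770.672705… → ⌈·⌉ = 2771
j=9: r + 8k = 3136.496235… → ⌈·⌉ = 3137
j=10: r + 9k = 3502.319764… → ⌈·⌉ = 3503
j=11: r + 10k = 3868.143294… → ⌈·⌉ = 3869
j=12: r + 11k = 4233.966823… → ⌈·⌉ = 4234
j=13: r + 12k = 4599.790352… → ⌈·⌉ = 4600
j=14: r + 13k = 4965.613882… → ⌈·⌉ = 4966
j=15: r + 14k = 5331.437411… → ⌈·⌉ = 5332
j=16: r + 15k = 5697.260941… → ⌈·⌉ = 5698
j=17: r + 16k = 6063.084470… → ⌈·⌉ = 6064

210, 576, 942, 1308, 1674, 2040, 2405, 2771, 3137, 3503, 3869, 4234, 4600, 4966, 5332, 5698, 6064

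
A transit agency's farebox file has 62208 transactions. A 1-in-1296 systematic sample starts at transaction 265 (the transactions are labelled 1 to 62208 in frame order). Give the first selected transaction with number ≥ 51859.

52105

k = 1296
Steps past start: ⌈(51859 − 265)/1296⌉ = ⌈51594/1296⌉ = 40
Selected transaction: 265 + 40×1296 = 52105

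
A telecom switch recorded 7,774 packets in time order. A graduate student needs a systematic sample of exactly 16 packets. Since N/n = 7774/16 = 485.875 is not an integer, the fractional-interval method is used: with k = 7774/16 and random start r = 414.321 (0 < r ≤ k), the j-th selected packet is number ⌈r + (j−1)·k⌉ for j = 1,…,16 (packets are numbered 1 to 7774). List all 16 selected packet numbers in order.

j=1: r + 0k = 414.321 → ⌈·⌉ = 415
j=2: r + 1k = 900.196 → ⌈·⌉ = 901
j=3: r + 2k = 1386.071 → ⌈·⌉ = 1387
j=4: r + 3k = 1871.946 → ⌈·⌉ = 1872
j=5: r + 4k = 2357.821 → ⌈·⌉ = 2358
j=6: r + 5k = 2843.696 → ⌈·⌉ = 2844
j=7: r + 6k = 3329.571 → ⌈·⌉ = 3330
j=8: r + 7k = 3815.446 → ⌈·⌉ = 3816
j=9: r + 8k = 4301.321 → ⌈·⌉ = 4302
j=10: r + 9k = 4787.196 → ⌈·⌉ = 4788
j=11: r + 10k = 5273.071 → ⌈·⌉ = 5274
j=12: r + 11k = 5758.946 → ⌈·⌉ = 5759
j=13: r + 12k = 6244.821 → ⌈·⌉ = 6245
j=14: r + 13k = 6730.696 → ⌈·⌉ = 6731
j=15: r + 14k = 7216.571 → ⌈·⌉ = 7217
j=16: r + 15k = 7702.446 → ⌈·⌉ = 7703

415, 901, 1387, 1872, 2358, 2844, 3330, 3816, 4302, 4788, 5274, 5759, 6245, 6731, 7217, 7703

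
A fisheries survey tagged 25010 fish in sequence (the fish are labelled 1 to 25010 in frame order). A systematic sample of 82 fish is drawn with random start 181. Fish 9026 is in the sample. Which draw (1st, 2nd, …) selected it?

30

k = 25010/82 = 305
position = (9026 − 181)/305 + 1 = 8845/305 + 1 = 29 + 1 = 30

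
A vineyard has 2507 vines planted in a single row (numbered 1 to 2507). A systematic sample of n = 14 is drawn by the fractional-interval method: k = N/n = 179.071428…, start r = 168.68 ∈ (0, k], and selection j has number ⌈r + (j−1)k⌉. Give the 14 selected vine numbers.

169, 348, 527, 706, 885, 1065, 1244, 1423, 1602, 1781, 1960, 2139, 2318, 2497

j=1: r + 0k = 168.68 → ⌈·⌉ = 169
j=2: r + 1k = 347.751428… → ⌈·⌉ = 348
j=3: r + 2k = 526.822857… → ⌈·⌉ = 527
j=4: r + 3k = 705.894285… → ⌈·⌉ = 706
j=5: r + 4k = 884.965714… → ⌈·⌉ = 885
j=6: r + 5k = 1064.037142… → ⌈·⌉ = 1065
j=7: r + 6k = 1243.108571… → ⌈·⌉ = 1244
j=8: r + 7k = 1422.18 → ⌈·⌉ = 1423
j=9: r + 8k = 1601.251428… → ⌈·⌉ = 1602
j=10: r + 9k = 1780.322857… → ⌈·⌉ = 1781
j=11: r + 10k = 1959.394285… → ⌈·⌉ = 1960
j=12: r + 11k = 2138.465714… → ⌈·⌉ = 2139
j=13: r + 12k = 2317.537142… → ⌈·⌉ = 2318
j=14: r + 13k = 2496.608571… → ⌈·⌉ = 2497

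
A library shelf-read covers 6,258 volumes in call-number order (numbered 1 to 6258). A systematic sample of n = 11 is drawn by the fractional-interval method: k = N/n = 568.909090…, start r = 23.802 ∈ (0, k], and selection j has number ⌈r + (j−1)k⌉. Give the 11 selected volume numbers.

j=1: r + 0k = 23.802 → ⌈·⌉ = 24
j=2: r + 1k = 592.711090… → ⌈·⌉ = 593
j=3: r + 2k = 1161.620181… → ⌈·⌉ = 1162
j=4: r + 3k = 1730.529272… → ⌈·⌉ = 1731
j=5: r + 4k = 2299.438363… → ⌈·⌉ = 2300
j=6: r + 5k = 2868.347454… → ⌈·⌉ = 2869
j=7: r + 6k = 3437.256545… → ⌈·⌉ = 3438
j=8: r + 7k = 4006.165636… → ⌈·⌉ = 4007
j=9: r + 8k = 4575.074727… → ⌈·⌉ = 4576
j=10: r + 9k = 5143.983818… → ⌈·⌉ = 5144
j=11: r + 10k = 5712.892909… → ⌈·⌉ = 5713

24, 593, 1162, 1731, 2300, 2869, 3438, 4007, 4576, 5144, 5713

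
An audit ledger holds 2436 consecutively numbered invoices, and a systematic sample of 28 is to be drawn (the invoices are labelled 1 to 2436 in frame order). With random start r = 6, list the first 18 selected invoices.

k = N/n = 2436/28 = 87
invoice 1: 6
invoice 2: 6 + 87 = 93
invoice 3: 93 + 87 = 180
invoice 4: 180 + 87 = 267
invoice 5: 267 + 87 = 354
invoice 6: 354 + 87 = 441
invoice 7: 441 + 87 = 528
invoice 8: 528 + 87 = 615
invoice 9: 615 + 87 = 702
invoice 10: 702 + 87 = 789
invoice 11: 789 + 87 = 876
invoice 12: 876 + 87 = 963
invoice 13: 963 + 87 = 1050
invoice 14: 1050 + 87 = 1137
invoice 15: 1137 + 87 = 1224
invoice 16: 1224 + 87 = 1311
invoice 17: 1311 + 87 = 1398
invoice 18: 1398 + 87 = 1485

6, 93, 180, 267, 354, 441, 528, 615, 702, 789, 876, 963, 1050, 1137, 1224, 1311, 1398, 1485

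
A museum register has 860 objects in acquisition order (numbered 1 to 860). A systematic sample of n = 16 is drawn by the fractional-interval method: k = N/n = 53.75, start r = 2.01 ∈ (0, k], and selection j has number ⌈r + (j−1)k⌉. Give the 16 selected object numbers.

j=1: r + 0k = 2.01 → ⌈·⌉ = 3
j=2: r + 1k = 55.76 → ⌈·⌉ = 56
j=3: r + 2k = 109.51 → ⌈·⌉ = 110
j=4: r + 3k = 163.26 → ⌈·⌉ = 164
j=5: r + 4k = 217.01 → ⌈·⌉ = 218
j=6: r + 5k = 270.76 → ⌈·⌉ = 271
j=7: r + 6k = 324.51 → ⌈·⌉ = 325
j=8: r + 7k = 378.26 → ⌈·⌉ = 379
j=9: r + 8k = 432.01 → ⌈·⌉ = 433
j=10: r + 9k = 485.76 → ⌈·⌉ = 486
j=11: r + 10k = 539.51 → ⌈·⌉ = 540
j=12: r + 11k = 593.26 → ⌈·⌉ = 594
j=13: r + 12k = 647.01 → ⌈·⌉ = 648
j=14: r + 13k = 700.76 → ⌈·⌉ = 701
j=15: r + 14k = 754.51 → ⌈·⌉ = 755
j=16: r + 15k = 808.26 → ⌈·⌉ = 809

3, 56, 110, 164, 218, 271, 325, 379, 433, 486, 540, 594, 648, 701, 755, 809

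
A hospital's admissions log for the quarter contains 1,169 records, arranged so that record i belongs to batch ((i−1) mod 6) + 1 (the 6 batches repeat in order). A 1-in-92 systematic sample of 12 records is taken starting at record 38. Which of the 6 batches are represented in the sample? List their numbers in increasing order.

2, 4, 6

Consecutive selections differ by k = 92, so their batch numbers differ by 92 mod 6 = 2.
gcd(92, 6) = 2, so the sample visits 6/2 = 3 distinct residues mod 6.
Start 38 is batch 2; the batches hit are 2, 4, 6.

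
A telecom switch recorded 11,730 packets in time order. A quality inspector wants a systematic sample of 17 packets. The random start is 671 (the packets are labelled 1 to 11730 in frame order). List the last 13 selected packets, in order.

3431, 4121, 4811, 5501, 6191, 6881, 7571, 8261, 8951, 9641, 10331, 11021, 11711

k = N/n = 11730/17 = 690
5th selection = 671 + 4×690 = 3431
6th: 3431 + 690 = 4121
7th: 4121 + 690 = 4811
8th: 4811 + 690 = 5501
9th: 5501 + 690 = 6191
10th: 6191 + 690 = 6881
11th: 6881 + 690 = 7571
12th: 7571 + 690 = 8261
13th: 8261 + 690 = 8951
14th: 8951 + 690 = 9641
15th: 9641 + 690 = 10331
16th: 10331 + 690 = 11021
17th: 11021 + 690 = 11711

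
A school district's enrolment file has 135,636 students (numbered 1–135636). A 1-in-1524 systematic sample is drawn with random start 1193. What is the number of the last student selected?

k = 1524
89th selection = r + (89−1)·k = 1193 + 88×1524 = 1193 + 134112 = 135305

135305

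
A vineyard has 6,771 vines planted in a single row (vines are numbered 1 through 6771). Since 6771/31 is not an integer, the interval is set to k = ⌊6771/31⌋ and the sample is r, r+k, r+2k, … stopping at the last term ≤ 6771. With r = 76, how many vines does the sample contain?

31

k = ⌊6771/31⌋ = 218
Achieved size = ⌊(6771 − 76)/218⌋ + 1 = ⌊6695/218⌋ + 1 = 30 + 1 = 31
(last selection: 76 + 30×218 = 6616 ≤ 6771; next would be 6834 > 6771)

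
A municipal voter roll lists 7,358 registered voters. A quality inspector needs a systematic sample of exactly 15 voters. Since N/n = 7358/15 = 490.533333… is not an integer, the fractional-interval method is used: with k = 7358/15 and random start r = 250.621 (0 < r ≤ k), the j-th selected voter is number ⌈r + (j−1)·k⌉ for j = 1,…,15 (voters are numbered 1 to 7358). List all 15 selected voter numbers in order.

j=1: r + 0k = 250.621 → ⌈·⌉ = 251
j=2: r + 1k = 741.154333… → ⌈·⌉ = 742
j=3: r + 2k = 1231.687666… → ⌈·⌉ = 1232
j=4: r + 3k = 1722.221 → ⌈·⌉ = 1723
j=5: r + 4k = 2212.754333… → ⌈·⌉ = 2213
j=6: r + 5k = 2703.287666… → ⌈·⌉ = 2704
j=7: r + 6k = 3193.821 → ⌈·⌉ = 3194
j=8: r + 7k = 3684.354333… → ⌈·⌉ = 3685
j=9: r + 8k = 4174.887666… → ⌈·⌉ = 4175
j=10: r + 9k = 4665.421 → ⌈·⌉ = 4666
j=11: r + 10k = 5155.954333… → ⌈·⌉ = 5156
j=12: r + 11k = 5646.487666… → ⌈·⌉ = 5647
j=13: r + 12k = 6137.021 → ⌈·⌉ = 6138
j=14: r + 13k = 6627.554333… → ⌈·⌉ = 6628
j=15: r + 14k = 7118.087666… → ⌈·⌉ = 7119

251, 742, 1232, 1723, 2213, 2704, 3194, 3685, 4175, 4666, 5156, 5647, 6138, 6628, 7119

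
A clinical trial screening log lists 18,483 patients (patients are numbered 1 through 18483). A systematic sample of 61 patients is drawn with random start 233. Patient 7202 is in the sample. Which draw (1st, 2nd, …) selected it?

24

k = 18483/61 = 303
position = (7202 − 233)/303 + 1 = 6969/303 + 1 = 23 + 1 = 24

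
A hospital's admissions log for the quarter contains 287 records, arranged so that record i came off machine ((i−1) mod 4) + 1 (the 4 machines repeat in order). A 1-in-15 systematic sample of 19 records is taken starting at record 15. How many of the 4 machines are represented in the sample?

4

Consecutive selections differ by k = 15, so their machine numbers differ by 15 mod 4 = 3.
gcd(15, 4) = 1, so the sample visits 4/1 = 4 distinct residues mod 4.
Start 15 is machine 3; the machines hit are 1, 2, 3, 4.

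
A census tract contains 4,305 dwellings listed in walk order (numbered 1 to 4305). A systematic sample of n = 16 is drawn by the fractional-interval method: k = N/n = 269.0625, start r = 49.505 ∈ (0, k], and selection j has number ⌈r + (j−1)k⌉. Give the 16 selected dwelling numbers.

50, 319, 588, 857, 1126, 1395, 1664, 1933, 2203, 2472, 2741, 3010, 3279, 3548, 3817, 4086

j=1: r + 0k = 49.505 → ⌈·⌉ = 50
j=2: r + 1k = 318.5675 → ⌈·⌉ = 319
j=3: r + 2k = 587.63 → ⌈·⌉ = 588
j=4: r + 3k = 856.6925 → ⌈·⌉ = 857
j=5: r + 4k = 1125.755 → ⌈·⌉ = 1126
j=6: r + 5k = 1394.8175 → ⌈·⌉ = 1395
j=7: r + 6k = 1663.88 → ⌈·⌉ = 1664
j=8: r + 7k = 1932.9425 → ⌈·⌉ = 1933
j=9: r + 8k = 2202.005 → ⌈·⌉ = 2203
j=10: r + 9k = 2471.0675 → ⌈·⌉ = 2472
j=11: r + 10k = 2740.13 → ⌈·⌉ = 2741
j=12: r + 11k = 3009.1925 → ⌈·⌉ = 3010
j=13: r + 12k = 3278.255 → ⌈·⌉ = 3279
j=14: r + 13k = 3547.3175 → ⌈·⌉ = 3548
j=15: r + 14k = 3816.38 → ⌈·⌉ = 3817
j=16: r + 15k = 4085.4425 → ⌈·⌉ = 4086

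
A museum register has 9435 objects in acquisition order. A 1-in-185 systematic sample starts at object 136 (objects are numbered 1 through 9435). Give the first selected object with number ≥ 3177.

3281

k = 185
Steps past start: ⌈(3177 − 136)/185⌉ = ⌈3041/185⌉ = 17
Selected object: 136 + 17×185 = 3281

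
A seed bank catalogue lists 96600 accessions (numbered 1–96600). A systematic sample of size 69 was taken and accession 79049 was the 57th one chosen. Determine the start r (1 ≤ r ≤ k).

k = 96600/69 = 1400
r = 79049 − (57−1)×1400 = 79049 − 78400 = 649

649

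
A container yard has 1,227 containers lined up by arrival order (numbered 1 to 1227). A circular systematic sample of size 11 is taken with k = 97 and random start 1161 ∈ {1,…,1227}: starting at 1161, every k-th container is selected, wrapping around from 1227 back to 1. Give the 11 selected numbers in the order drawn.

Selection 1: 1161
Selection 2: 1161 + 97 = 1258 → 1258 − 1227 = 31
Selection 3: 31 + 97 = 128
Selection 4: 128 + 97 = 225
Selection 5: 225 + 97 = 322
Selection 6: 322 + 97 = 419
Selection 7: 419 + 97 = 516
Selection 8: 516 + 97 = 613
Selection 9: 613 + 97 = 710
Selection 10: 710 + 97 = 807
Selection 11: 807 + 97 = 904

1161, 31, 128, 225, 322, 419, 516, 613, 710, 807, 904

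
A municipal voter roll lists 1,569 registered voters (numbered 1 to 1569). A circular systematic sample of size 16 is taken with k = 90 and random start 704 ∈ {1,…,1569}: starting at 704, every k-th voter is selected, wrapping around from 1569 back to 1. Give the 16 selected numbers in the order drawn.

Selection 1: 704
Selection 2: 704 + 90 = 794
Selection 3: 794 + 90 = 884
Selection 4: 884 + 90 = 974
Selection 5: 974 + 90 = 1064
Selection 6: 1064 + 90 = 1154
Selection 7: 1154 + 90 = 1244
Selection 8: 1244 + 90 = 1334
Selection 9: 1334 + 90 = 1424
Selection 10: 1424 + 90 = 1514
Selection 11: 1514 + 90 = 1604 → 1604 − 1569 = 35
Selection 12: 35 + 90 = 125
Selection 13: 125 + 90 = 215
Selection 14: 215 + 90 = 305
Selection 15: 305 + 90 = 395
Selection 16: 395 + 90 = 485

704, 794, 884, 974, 1064, 1154, 1244, 1334, 1424, 1514, 35, 125, 215, 305, 395, 485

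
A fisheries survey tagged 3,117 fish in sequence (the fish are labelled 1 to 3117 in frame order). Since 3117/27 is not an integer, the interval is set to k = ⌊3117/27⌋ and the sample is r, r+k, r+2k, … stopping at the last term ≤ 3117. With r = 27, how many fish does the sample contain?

k = ⌊3117/27⌋ = 115
Achieved size = ⌊(3117 − 27)/115⌋ + 1 = ⌊3090/115⌋ + 1 = 26 + 1 = 27
(last selection: 27 + 26×115 = 3017 ≤ 3117; next would be 3132 > 3117)

27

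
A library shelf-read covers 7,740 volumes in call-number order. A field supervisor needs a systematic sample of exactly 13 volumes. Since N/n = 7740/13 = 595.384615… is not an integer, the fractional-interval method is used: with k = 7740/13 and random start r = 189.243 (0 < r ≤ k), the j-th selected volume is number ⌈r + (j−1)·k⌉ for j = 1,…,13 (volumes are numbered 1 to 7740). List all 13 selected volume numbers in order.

190, 785, 1381, 1976, 2571, 3167, 3762, 4357, 4953, 5548, 6144, 6739, 7334

j=1: r + 0k = 189.243 → ⌈·⌉ = 190
j=2: r + 1k = 784.627615… → ⌈·⌉ = 785
j=3: r + 2k = 1380.012230… → ⌈·⌉ = 1381
j=4: r + 3k = 1975.396846… → ⌈·⌉ = 1976
j=5: r + 4k = 2570.781461… → ⌈·⌉ = 2571
j=6: r + 5k = 3166.166076… → ⌈·⌉ = 3167
j=7: r + 6k = 3761.550692… → ⌈·⌉ = 3762
j=8: r + 7k = 4356.935307… → ⌈·⌉ = 4357
j=9: r + 8k = 4952.319923… → ⌈·⌉ = 4953
j=10: r + 9k = 5547.704538… → ⌈·⌉ = 5548
j=11: r + 10k = 6143.089153… → ⌈·⌉ = 6144
j=12: r + 11k = 6738.473769… → ⌈·⌉ = 6739
j=13: r + 12k = 7333.858384… → ⌈·⌉ = 7334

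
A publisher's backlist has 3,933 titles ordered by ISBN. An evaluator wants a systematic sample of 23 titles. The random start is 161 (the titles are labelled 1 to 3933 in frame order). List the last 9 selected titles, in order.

2555, 2726, 2897, 3068, 3239, 3410, 3581, 3752, 3923

k = N/n = 3933/23 = 171
15th selection = 161 + 14×171 = 2555
16th: 2555 + 171 = 2726
17th: 2726 + 171 = 2897
18th: 2897 + 171 = 3068
19th: 3068 + 171 = 3239
20th: 3239 + 171 = 3410
21st: 3410 + 171 = 3581
22nd: 3581 + 171 = 3752
23rd: 3752 + 171 = 3923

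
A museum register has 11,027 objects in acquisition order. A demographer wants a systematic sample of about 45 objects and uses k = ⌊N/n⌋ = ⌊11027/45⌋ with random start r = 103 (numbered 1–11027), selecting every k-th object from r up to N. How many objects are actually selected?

45

k = ⌊11027/45⌋ = 245
Achieved size = ⌊(11027 − 103)/245⌋ + 1 = ⌊10924/245⌋ + 1 = 44 + 1 = 45
(last selection: 103 + 44×245 = 10883 ≤ 11027; next would be 11128 > 11027)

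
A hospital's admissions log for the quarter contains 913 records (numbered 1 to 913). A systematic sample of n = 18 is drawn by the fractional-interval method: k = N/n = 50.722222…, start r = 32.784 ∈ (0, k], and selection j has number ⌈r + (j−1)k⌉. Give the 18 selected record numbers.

j=1: r + 0k = 32.784 → ⌈·⌉ = 33
j=2: r + 1k = 83.506222… → ⌈·⌉ = 84
j=3: r + 2k = 134.228444… → ⌈·⌉ = 135
j=4: r + 3k = 184.950666… → ⌈·⌉ = 185
j=5: r + 4k = 235.672888… → ⌈·⌉ = 236
j=6: r + 5k = 286.395111… → ⌈·⌉ = 287
j=7: r + 6k = 337.117333… → ⌈·⌉ = 338
j=8: r + 7k = 387.839555… → ⌈·⌉ = 388
j=9: r + 8k = 438.561777… → ⌈·⌉ = 439
j=10: r + 9k = 489.284 → ⌈·⌉ = 490
j=11: r + 10k = 540.006222… → ⌈·⌉ = 541
j=12: r + 11k = 590.728444… → ⌈·⌉ = 591
j=13: r + 12k = 641.450666… → ⌈·⌉ = 642
j=14: r + 13k = 692.172888… → ⌈·⌉ = 693
j=15: r + 14k = 742.895111… → ⌈·⌉ = 743
j=16: r + 15k = 793.617333… → ⌈·⌉ = 794
j=17: r + 16k = 844.339555… → ⌈·⌉ = 845
j=18: r + 17k = 895.061777… → ⌈·⌉ = 896

33, 84, 135, 185, 236, 287, 338, 388, 439, 490, 541, 591, 642, 693, 743, 794, 845, 896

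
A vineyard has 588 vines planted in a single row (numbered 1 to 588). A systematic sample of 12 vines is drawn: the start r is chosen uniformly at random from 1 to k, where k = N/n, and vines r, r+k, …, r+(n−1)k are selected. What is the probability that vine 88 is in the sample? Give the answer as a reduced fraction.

1/49

k = 588/12 = 49.
Vine 88 is selected iff r ≡ 88 (mod 49); exactly one such r in {1,…,49}.
Inclusion probability = 1/49.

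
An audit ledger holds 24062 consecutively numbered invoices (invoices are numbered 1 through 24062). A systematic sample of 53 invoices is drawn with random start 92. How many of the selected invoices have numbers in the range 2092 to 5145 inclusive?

7

k = 24062/53 = 454
First selection ≥ 2092: 92 + ⌈(2092−92)/454⌉·454 = 92 + 5×454 = 2362
Last selection ≤ 5145: 92 + ⌊(5145−92)/454⌋·454 = 92 + 11×454 = 5086
Count = 11 − 5 + 1 = 7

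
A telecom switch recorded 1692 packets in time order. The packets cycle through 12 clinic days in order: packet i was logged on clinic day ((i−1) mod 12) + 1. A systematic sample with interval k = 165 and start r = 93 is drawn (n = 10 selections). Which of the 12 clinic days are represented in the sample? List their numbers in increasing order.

3, 6, 9, 12

Consecutive selections differ by k = 165, so their clinic day numbers differ by 165 mod 12 = 9.
gcd(165, 12) = 3, so the sample visits 12/3 = 4 distinct residues mod 12.
Start 93 is clinic day 9; the clinic days hit are 3, 6, 9, 12.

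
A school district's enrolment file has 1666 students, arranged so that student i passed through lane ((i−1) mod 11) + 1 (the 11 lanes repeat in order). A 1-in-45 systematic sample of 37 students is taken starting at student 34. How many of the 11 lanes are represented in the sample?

11

Consecutive selections differ by k = 45, so their lane numbers differ by 45 mod 11 = 1.
gcd(45, 11) = 1, so the sample visits 11/1 = 11 distinct residues mod 11.
Start 34 is lane 1; the lanes hit are 1, 2, 3, 4, 5, 6, 7, 8, 9, 10, 11.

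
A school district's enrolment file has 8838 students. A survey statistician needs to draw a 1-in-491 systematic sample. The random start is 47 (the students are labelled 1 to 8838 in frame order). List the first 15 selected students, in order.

47, 538, 1029, 1520, 2011, 2502, 2993, 3484, 3975, 4466, 4957, 5448, 5939, 6430, 6921

student 1: 47
student 2: 47 + 491 = 538
student 3: 538 + 491 = 1029
student 4: 1029 + 491 = 1520
student 5: 1520 + 491 = 2011
student 6: 2011 + 491 = 2502
student 7: 2502 + 491 = 2993
student 8: 2993 + 491 = 3484
student 9: 3484 + 491 = 3975
student 10: 3975 + 491 = 4466
student 11: 4466 + 491 = 4957
student 12: 4957 + 491 = 5448
student 13: 5448 + 491 = 5939
student 14: 5939 + 491 = 6430
student 15: 6430 + 491 = 6921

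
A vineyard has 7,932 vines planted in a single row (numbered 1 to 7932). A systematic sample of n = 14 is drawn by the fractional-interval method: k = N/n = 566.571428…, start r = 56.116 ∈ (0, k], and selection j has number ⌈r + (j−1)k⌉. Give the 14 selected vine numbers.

j=1: r + 0k = 56.116 → ⌈·⌉ = 57
j=2: r + 1k = 622.687428… → ⌈·⌉ = 623
j=3: r + 2k = 1189.258857… → ⌈·⌉ = 1190
j=4: r + 3k = 1755.830285… → ⌈·⌉ = 1756
j=5: r + 4k = 2322.401714… → ⌈·⌉ = 2323
j=6: r + 5k = 2888.973142… → ⌈·⌉ = 2889
j=7: r + 6k = 3455.544571… → ⌈·⌉ = 3456
j=8: r + 7k = 4022.116 → ⌈·⌉ = 4023
j=9: r + 8k = 4588.687428… → ⌈·⌉ = 4589
j=10: r + 9k = 5155.258857… → ⌈·⌉ = 5156
j=11: r + 10k = 5721.830285… → ⌈·⌉ = 5722
j=12: r + 11k = 6288.401714… → ⌈·⌉ = 6289
j=13: r + 12k = 6854.973142… → ⌈·⌉ = 6855
j=14: r + 13k = 7421.544571… → ⌈·⌉ = 7422

57, 623, 1190, 1756, 2323, 2889, 3456, 4023, 4589, 5156, 5722, 6289, 6855, 7422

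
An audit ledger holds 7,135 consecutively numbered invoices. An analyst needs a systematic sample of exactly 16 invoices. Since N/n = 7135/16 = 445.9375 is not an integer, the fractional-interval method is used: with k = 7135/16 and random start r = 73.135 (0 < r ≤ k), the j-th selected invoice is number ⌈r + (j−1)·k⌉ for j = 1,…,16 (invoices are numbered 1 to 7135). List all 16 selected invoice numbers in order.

j=1: r + 0k = 73.135 → ⌈·⌉ = 74
j=2: r + 1k = 519.0725 → ⌈·⌉ = 520
j=3: r + 2k = 965.01 → ⌈·⌉ = 966
j=4: r + 3k = 1410.9475 → ⌈·⌉ = 1411
j=5: r + 4k = 1856.885 → ⌈·⌉ = 1857
j=6: r + 5k = 2302.8225 → ⌈·⌉ = 2303
j=7: r + 6k = 2748.76 → ⌈·⌉ = 2749
j=8: r + 7k = 3194.6975 → ⌈·⌉ = 3195
j=9: r + 8k = 3640.635 → ⌈·⌉ = 3641
j=10: r + 9k = 4086.5725 → ⌈·⌉ = 4087
j=11: r + 10k = 4532.51 → ⌈·⌉ = 4533
j=12: r + 11k = 4978.4475 → ⌈·⌉ = 4979
j=13: r + 12k = 5424.385 → ⌈·⌉ = 5425
j=14: r + 13k = 5870.3225 → ⌈·⌉ = 5871
j=15: r + 14k = 6316.26 → ⌈·⌉ = 6317
j=16: r + 15k = 6762.1975 → ⌈·⌉ = 6763

74, 520, 966, 1411, 1857, 2303, 2749, 3195, 3641, 4087, 4533, 4979, 5425, 5871, 6317, 6763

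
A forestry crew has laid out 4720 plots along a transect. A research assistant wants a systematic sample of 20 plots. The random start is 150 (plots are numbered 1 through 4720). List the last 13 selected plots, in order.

1802, 2038, 2274, 2510, 2746, 2982, 3218, 3454, 3690, 3926, 4162, 4398, 4634

k = N/n = 4720/20 = 236
8th selection = 150 + 7×236 = 1802
9th: 1802 + 236 = 2038
10th: 2038 + 236 = 2274
11th: 2274 + 236 = 2510
12th: 2510 + 236 = 2746
13th: 2746 + 236 = 2982
14th: 2982 + 236 = 3218
15th: 3218 + 236 = 3454
16th: 3454 + 236 = 3690
17th: 3690 + 236 = 3926
18th: 3926 + 236 = 4162
19th: 4162 + 236 = 4398
20th: 4398 + 236 = 4634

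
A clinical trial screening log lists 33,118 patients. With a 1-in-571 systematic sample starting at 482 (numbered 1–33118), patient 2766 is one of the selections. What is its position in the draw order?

k = 571
position = (2766 − 482)/571 + 1 = 2284/571 + 1 = 4 + 1 = 5

5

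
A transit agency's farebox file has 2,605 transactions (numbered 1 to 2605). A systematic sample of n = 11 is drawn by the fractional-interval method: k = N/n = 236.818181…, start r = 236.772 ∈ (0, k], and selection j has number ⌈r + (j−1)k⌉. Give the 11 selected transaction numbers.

237, 474, 711, 948, 1185, 1421, 1658, 1895, 2132, 2369, 2605

j=1: r + 0k = 236.772 → ⌈·⌉ = 237
j=2: r + 1k = 473.590181… → ⌈·⌉ = 474
j=3: r + 2k = 710.408363… → ⌈·⌉ = 711
j=4: r + 3k = 947.226545… → ⌈·⌉ = 948
j=5: r + 4k = 1184.044727… → ⌈·⌉ = 1185
j=6: r + 5k = 1420.862909… → ⌈·⌉ = 1421
j=7: r + 6k = 1657.681090… → ⌈·⌉ = 1658
j=8: r + 7k = 1894.499272… → ⌈·⌉ = 1895
j=9: r + 8k = 2131.317454… → ⌈·⌉ = 2132
j=10: r + 9k = 2368.135636… → ⌈·⌉ = 2369
j=11: r + 10k = 2604.953818… → ⌈·⌉ = 2605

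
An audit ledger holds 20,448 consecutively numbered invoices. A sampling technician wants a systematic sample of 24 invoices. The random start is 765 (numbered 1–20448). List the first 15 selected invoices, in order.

765, 1617, 2469, 3321, 4173, 5025, 5877, 6729, 7581, 8433, 9285, 10137, 10989, 11841, 12693

k = N/n = 20448/24 = 852
invoice 1: 765
invoice 2: 765 + 852 = 1617
invoice 3: 1617 + 852 = 2469
invoice 4: 2469 + 852 = 3321
invoice 5: 3321 + 852 = 4173
invoice 6: 4173 + 852 = 5025
invoice 7: 5025 + 852 = 5877
invoice 8: 5877 + 852 = 6729
invoice 9: 6729 + 852 = 7581
invoice 10: 7581 + 852 = 8433
invoice 11: 8433 + 852 = 9285
invoice 12: 9285 + 852 = 10137
invoice 13: 10137 + 852 = 10989
invoice 14: 10989 + 852 = 11841
invoice 15: 11841 + 852 = 12693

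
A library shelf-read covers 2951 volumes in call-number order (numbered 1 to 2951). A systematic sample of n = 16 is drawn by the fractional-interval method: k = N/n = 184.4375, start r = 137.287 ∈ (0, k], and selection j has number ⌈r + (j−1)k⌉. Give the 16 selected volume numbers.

j=1: r + 0k = 137.287 → ⌈·⌉ = 138
j=2: r + 1k = 321.7245 → ⌈·⌉ = 322
j=3: r + 2k = 506.162 → ⌈·⌉ = 507
j=4: r + 3k = 690.5995 → ⌈·⌉ = 691
j=5: r + 4k = 875.037 → ⌈·⌉ = 876
j=6: r + 5k = 1059.4745 → ⌈·⌉ = 1060
j=7: r + 6k = 1243.912 → ⌈·⌉ = 1244
j=8: r + 7k = 1428.3495 → ⌈·⌉ = 1429
j=9: r + 8k = 1612.787 → ⌈·⌉ = 1613
j=10: r + 9k = 1797.2245 → ⌈·⌉ = 1798
j=11: r + 10k = 1981.662 → ⌈·⌉ = 1982
j=12: r + 11k = 2166.0995 → ⌈·⌉ = 2167
j=13: r + 12k = 2350.537 → ⌈·⌉ = 2351
j=14: r + 13k = 2534.9745 → ⌈·⌉ = 2535
j=15: r + 14k = 2719.412 → ⌈·⌉ = 2720
j=16: r + 15k = 2903.8495 → ⌈·⌉ = 2904

138, 322, 507, 691, 876, 1060, 1244, 1429, 1613, 1798, 1982, 2167, 2351, 2535, 2720, 2904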